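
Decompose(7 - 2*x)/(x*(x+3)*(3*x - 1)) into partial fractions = 57/(10*(3*x - 1)) + 13/(30*(x + 3)) - 7/(3*x)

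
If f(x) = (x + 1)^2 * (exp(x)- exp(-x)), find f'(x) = (x^2*exp(2*x) + x^2 + 4*x*exp(2*x) + 3*exp(2*x) - 1)*exp(-x)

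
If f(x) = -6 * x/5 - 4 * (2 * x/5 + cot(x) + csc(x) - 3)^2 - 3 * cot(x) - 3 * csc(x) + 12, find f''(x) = 16*x/(5*sin(x)) - 32*x*cos(x)/(5*sin(x)^3) - 32*x/(5*sin(x)^3) - 32/25 - 21/sin(x) + 72*cos(x)/(5*sin(x)^2) + 192/(5*sin(x)^2) + 42*cos(x)/sin(x)^3 + 42/sin(x)^3 - 48*cos(x)/sin(x)^4 - 48/sin(x)^4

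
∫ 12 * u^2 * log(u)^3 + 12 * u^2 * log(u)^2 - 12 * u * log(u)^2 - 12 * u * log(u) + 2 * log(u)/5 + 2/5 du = 2*u*(10*u^2*log(u)^2 - 15*u*log(u) + 1)*log(u)/5 + C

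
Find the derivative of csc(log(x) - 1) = -cot(log(x) - 1)*csc(log(x) - 1)/x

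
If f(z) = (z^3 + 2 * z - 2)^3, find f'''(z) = 504*z^6 + 1260*z^4 - 720*z^3 + 720*z^2 - 576*z + 120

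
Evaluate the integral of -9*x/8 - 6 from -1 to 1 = -12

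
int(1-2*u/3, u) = -u^2/3 + u + C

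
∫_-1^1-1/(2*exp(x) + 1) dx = -log(2 + E) + log(exp(-1) + 2)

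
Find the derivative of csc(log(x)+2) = -cot(log(x) + 2)*csc(log(x) + 2)/x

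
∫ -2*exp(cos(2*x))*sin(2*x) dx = exp(cos(2*x)) + C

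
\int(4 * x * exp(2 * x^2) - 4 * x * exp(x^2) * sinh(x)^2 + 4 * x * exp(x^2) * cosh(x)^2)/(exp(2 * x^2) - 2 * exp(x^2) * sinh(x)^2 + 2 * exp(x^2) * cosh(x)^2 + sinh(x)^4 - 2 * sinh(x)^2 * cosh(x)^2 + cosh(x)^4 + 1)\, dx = log((exp(x^2) + 1)^2 + 1) + C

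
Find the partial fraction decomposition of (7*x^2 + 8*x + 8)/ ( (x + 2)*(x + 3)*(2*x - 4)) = 47/(10*(x + 3)) - 5/(2*(x + 2)) + 13/(10*(x - 2))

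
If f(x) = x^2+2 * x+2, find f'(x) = 2*x + 2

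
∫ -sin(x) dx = cos(x) + C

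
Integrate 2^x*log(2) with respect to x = 2^x + C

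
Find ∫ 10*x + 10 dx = 5*x^2 + 10*x + C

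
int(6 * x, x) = 3*x^2 + C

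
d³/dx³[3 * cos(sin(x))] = 3*(3*sin(x)*cos(sin(x)) + sin(sin(x))*cos(x)^2 + sin(sin(x)))*cos(x)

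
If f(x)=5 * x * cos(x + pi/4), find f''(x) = -5*x*cos(x + pi/4) - 10*sin(x + pi/4)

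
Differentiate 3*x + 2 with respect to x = 3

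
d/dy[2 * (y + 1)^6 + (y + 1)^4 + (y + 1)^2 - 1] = 12*y^5 + 60*y^4 + 124*y^3 + 132*y^2 + 74*y + 18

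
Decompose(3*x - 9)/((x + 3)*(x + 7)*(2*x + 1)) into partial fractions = -42/(65*(2*x + 1)) - 15/(26*(x + 7)) + 9/(10*(x + 3))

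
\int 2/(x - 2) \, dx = 2*log(x - 2) + C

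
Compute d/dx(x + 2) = 1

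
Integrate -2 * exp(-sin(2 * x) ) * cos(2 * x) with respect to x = exp(-sin(2*x)) + C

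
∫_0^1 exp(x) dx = -1 + E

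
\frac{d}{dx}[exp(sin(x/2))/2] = exp(sin(x/2))*cos(x/2)/4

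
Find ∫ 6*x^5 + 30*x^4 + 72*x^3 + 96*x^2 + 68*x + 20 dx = x^6 + 6*x^5 + 18*x^4 + 32*x^3 + 34*x^2 + 20*x + C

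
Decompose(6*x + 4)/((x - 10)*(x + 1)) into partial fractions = 2/(11*(x + 1)) + 64/(11*(x - 10))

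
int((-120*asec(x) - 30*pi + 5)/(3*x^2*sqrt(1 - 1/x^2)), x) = -5*(4*asec(x) + pi)^2/4 + 5*asec(x)/3 + C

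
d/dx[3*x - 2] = 3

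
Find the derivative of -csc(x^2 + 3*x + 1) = (2*x + 3)*cos(x^2 + 3*x + 1)/sin(x^2 + 3*x + 1)^2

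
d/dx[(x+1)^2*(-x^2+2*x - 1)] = -4*x^3 + 4*x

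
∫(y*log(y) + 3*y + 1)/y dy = (y + 1)*(log(y) + 2) + C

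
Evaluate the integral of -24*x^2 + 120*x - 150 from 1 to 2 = -26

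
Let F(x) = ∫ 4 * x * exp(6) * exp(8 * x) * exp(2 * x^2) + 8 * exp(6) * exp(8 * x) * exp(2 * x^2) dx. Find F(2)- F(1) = -exp(16) + exp(30)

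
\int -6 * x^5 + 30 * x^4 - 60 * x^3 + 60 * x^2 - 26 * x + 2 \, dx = -x^6 + 6*x^5 - 15*x^4 + 20*x^3 - 13*x^2 + 2*x + C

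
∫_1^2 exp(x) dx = -E + exp(2)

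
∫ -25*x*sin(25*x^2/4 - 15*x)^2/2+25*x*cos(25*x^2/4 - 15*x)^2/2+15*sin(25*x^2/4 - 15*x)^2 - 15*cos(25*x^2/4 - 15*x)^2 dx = sin(5*x*(5*x - 12)/2)/2 + C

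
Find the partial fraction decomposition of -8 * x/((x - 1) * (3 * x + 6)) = -16/(9*(x + 2)) - 8/(9*(x - 1))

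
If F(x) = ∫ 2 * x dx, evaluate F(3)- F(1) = 8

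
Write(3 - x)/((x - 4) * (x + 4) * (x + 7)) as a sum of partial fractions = 10/(33*(x + 7)) - 7/(24*(x + 4)) - 1/(88*(x - 4))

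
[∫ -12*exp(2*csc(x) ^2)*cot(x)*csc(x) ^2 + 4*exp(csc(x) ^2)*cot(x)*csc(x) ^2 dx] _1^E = -2*exp(csc(E)^2) - 3*exp(2*csc(1)^2) + 2*exp(csc(1)^2) + 3*exp(2*csc(E)^2)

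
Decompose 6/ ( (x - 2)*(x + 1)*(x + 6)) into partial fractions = 3/(20*(x + 6)) - 2/(5*(x + 1)) + 1/(4*(x - 2))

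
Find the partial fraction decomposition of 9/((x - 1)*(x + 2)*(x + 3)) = 9/(4*(x + 3)) - 3/(x + 2) + 3/(4*(x - 1))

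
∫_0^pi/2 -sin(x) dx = -1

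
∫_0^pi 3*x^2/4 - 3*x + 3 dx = (-2 + pi)^3/4 + 2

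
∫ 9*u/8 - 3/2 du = 9*u^2/16 - 3*u/2 + C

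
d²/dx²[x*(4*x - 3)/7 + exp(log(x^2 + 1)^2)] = (8*x^4 + 112*x^2*exp(log(x^2 + 1)^2)*log(x^2 + 1)^2 - 28*x^2*exp(log(x^2 + 1)^2)*log(x^2 + 1) + 56*x^2*exp(log(x^2 + 1)^2) + 16*x^2 + 28*exp(log(x^2 + 1)^2)*log(x^2 + 1) + 8)/(7*x^4 + 14*x^2 + 7)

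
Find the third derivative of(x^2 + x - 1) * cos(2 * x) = 8*x^2*sin(2*x) + 8*x*sin(2*x) - 24*x*cos(2*x) - 20*sin(2*x) - 12*cos(2*x)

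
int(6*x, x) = 3*x^2 + C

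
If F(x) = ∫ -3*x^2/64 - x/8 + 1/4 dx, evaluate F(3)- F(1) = -13/32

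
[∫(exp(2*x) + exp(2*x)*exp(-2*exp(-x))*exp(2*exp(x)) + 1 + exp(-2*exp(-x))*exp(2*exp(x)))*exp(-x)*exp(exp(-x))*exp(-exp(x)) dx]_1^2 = -exp(E - exp(-1)) - exp(-exp(2) + exp(-2)) + exp(-E + exp(-1)) + exp(-exp(-2) + exp(2))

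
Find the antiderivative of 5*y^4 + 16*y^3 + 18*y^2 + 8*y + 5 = y^5 + 4*y^4 + 6*y^3 + 4*y^2 + 5*y + C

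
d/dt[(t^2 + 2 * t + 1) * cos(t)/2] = -t^2*sin(t)/2 - t*sin(t) + t*cos(t) - sin(t)/2 + cos(t)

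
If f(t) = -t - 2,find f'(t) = -1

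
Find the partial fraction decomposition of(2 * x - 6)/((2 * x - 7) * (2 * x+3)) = 9/(10*(2*x + 3)) + 1/(10*(2*x - 7))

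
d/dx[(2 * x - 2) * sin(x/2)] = x*cos(x/2) + 2*sin(x/2) - cos(x/2)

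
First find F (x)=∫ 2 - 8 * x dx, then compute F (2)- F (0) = -12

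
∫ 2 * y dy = y^2 + C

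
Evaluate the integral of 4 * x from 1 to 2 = 6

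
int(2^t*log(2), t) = 2^t + C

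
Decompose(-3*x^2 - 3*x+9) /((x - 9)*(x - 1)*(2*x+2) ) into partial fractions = 9/(40*(x + 1)) - 3/(32*(x - 1)) - 261/(160*(x - 9))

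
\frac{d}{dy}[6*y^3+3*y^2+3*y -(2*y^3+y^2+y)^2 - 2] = -24*y^5 - 20*y^4 - 20*y^3 + 12*y^2 + 4*y + 3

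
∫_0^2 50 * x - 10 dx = 80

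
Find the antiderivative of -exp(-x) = exp(-x) + C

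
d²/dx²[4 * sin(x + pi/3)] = -4*sin(x + pi/3)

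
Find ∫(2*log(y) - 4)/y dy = (log(y) - 2)^2 + C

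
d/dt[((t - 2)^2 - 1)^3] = 6*t^5 - 60*t^4 + 228*t^3 - 408*t^2 + 342*t - 108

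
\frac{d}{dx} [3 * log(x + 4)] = 3/(x + 4)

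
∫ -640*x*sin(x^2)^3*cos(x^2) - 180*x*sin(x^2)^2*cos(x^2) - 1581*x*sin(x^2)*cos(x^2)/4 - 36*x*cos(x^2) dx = (-2541*sin(x^2) + 320*sin(3*x^2) + 240*cos(2*x^2) - 528)*sin(x^2)/16 + C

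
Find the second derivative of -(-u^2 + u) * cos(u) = -u^2*cos(u) - 4*u*sin(u) + u*cos(u) + 2*sin(u) + 2*cos(u)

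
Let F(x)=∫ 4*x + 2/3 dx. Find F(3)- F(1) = 52/3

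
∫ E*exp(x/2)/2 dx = exp(x/2 + 1) + C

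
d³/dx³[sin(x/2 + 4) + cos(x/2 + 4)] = -sqrt(2)*cos(x/2 + pi/4 + 4)/8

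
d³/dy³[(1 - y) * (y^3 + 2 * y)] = 6 - 24*y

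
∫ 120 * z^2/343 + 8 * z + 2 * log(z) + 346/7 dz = 2*z*(20*z^2 + 686*z + 343*log(z) + 8134)/343 + C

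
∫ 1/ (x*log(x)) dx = log(4*log(x)) + C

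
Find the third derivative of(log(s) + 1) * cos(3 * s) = (27*s^3*log(s)*sin(3*s) + 27*s^3*sin(3*s) - 27*s^2*cos(3*s) + 9*s*sin(3*s) + 2*cos(3*s))/s^3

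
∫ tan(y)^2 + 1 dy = tan(y) + C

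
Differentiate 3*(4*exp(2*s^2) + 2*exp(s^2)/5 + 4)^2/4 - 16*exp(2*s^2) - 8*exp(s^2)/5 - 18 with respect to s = 96*s*exp(4*s^2) + 72*s*exp(3*s^2)/5 + 812*s*exp(2*s^2)/25 + 8*s*exp(s^2)/5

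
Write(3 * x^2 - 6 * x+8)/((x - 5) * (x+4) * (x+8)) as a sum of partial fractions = 62/(13*(x + 8)) - 20/(9*(x + 4)) + 53/(117*(x - 5))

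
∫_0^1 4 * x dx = 2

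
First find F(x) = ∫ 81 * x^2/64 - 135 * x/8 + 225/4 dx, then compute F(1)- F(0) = 3087/64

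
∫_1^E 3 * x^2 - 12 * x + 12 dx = (-2 + E)^3 + 1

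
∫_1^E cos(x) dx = -sin(1) + sin(E)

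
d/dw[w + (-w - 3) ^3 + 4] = -3*w^2 - 18*w - 26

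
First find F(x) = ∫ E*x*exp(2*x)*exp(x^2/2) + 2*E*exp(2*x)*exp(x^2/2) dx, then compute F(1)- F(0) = -E + exp(7/2)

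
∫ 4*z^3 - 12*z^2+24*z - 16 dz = z^4 - 4*z^3 + 12*z^2 - 16*z + C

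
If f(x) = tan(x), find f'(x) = cos(x)^(-2)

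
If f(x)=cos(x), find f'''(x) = sin(x)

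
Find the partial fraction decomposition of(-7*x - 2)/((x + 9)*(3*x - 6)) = -61/(33*(x + 9)) - 16/(33*(x - 2))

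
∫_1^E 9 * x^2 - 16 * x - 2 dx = (-2 + 3*E)*(-2*E - 2 + exp(2)) + 3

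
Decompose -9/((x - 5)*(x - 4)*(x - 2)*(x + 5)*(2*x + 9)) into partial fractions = 144/(4199*(2*x + 9)) - 1/(70*(x + 5)) - 3/(182*(x - 2)) + 1/(34*(x - 4)) - 3/(190*(x - 5))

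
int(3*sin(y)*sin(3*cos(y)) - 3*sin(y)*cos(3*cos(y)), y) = sqrt(2)*sin(3*cos(y) + pi/4) + C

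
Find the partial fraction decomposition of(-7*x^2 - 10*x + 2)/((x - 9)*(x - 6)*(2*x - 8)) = -15/(2*(x - 4)) + 155/(6*(x - 6)) - 131/(6*(x - 9))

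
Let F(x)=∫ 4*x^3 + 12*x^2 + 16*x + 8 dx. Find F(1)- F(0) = 21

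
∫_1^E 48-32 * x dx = -(5 - 4*E)^2 - 7 + 8*E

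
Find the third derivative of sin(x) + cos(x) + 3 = sin(x) - cos(x)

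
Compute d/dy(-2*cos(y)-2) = 2*sin(y)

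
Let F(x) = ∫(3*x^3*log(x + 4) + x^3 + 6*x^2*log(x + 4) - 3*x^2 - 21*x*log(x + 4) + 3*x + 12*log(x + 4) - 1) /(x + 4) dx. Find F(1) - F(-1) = 8*log(3)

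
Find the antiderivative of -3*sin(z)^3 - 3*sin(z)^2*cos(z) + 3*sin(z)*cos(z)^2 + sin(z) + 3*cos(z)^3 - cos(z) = sqrt(2)*sin(2*z)*sin(z + pi/4) + C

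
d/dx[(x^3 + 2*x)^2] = 6*x^5 + 16*x^3 + 8*x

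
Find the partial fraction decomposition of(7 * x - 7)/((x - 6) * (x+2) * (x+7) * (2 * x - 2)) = 7/(130*(x + 7)) - 7/(80*(x + 2)) + 7/(208*(x - 6))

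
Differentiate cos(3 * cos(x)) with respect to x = 3*sin(x)*sin(3*cos(x))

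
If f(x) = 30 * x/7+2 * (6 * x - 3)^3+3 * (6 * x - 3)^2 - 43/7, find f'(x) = 1296*x^2 - 1080*x + 1542/7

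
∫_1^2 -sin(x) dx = -cos(1) + cos(2)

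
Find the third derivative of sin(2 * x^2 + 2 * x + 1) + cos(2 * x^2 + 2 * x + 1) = 64*x^3*sin(2*x^2 + 2*x + 1) - 64*x^3*cos(2*x^2 + 2*x + 1) + 96*x^2*sin(2*x^2 + 2*x + 1) - 96*x^2*cos(2*x^2 + 2*x + 1) - 96*x*cos(2*x^2 + 2*x + 1) - 16*sin(2*x^2 + 2*x + 1) - 32*cos(2*x^2 + 2*x + 1)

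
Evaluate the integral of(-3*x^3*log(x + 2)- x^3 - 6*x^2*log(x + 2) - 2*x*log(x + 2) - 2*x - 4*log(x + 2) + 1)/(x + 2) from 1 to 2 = -22*log(2) + 2*log(3)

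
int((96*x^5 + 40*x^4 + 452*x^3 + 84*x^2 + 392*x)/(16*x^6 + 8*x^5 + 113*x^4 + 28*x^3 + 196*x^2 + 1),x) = log(x^2*(4*x^2 + x + 14)^2 + 1) + C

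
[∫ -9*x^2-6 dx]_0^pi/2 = -3*pi^3/8 - 3*pi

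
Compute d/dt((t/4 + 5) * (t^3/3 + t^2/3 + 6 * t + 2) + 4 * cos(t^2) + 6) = t^3/3 + 21*t^2/4 - 8*t*sin(t^2) + 19*t/3 + 61/2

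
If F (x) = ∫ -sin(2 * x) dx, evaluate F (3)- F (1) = -cos(2)/2 + cos(6)/2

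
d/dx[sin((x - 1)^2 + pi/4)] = 2*x*cos(x^2 - 2*x + pi/4 + 1) - 2*cos(x^2 - 2*x + pi/4 + 1)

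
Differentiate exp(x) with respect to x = exp(x)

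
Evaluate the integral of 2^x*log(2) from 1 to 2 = 2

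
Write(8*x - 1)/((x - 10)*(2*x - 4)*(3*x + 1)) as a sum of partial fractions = -33/(434*(3*x + 1)) - 15/(112*(x - 2)) + 79/(496*(x - 10))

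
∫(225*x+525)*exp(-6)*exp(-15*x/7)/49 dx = (-15*x/7 - 6)*exp(-15*x/7 - 6) + C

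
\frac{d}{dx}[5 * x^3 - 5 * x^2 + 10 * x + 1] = 15*x^2 - 10*x + 10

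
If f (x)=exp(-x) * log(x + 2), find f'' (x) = (x^2*log(x + 2) + 4*x*log(x + 2) - 2*x + 4*log(x + 2) - 5)/(x^2*exp(x) + 4*x*exp(x) + 4*exp(x))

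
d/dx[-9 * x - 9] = -9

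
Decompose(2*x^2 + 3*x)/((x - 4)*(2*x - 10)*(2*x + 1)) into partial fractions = -2/(99*(2*x + 1)) - 22/(9*(x - 4)) + 65/(22*(x - 5))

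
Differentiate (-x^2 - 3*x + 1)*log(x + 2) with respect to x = (-2*x^2*log(x + 2) - x^2 - 7*x*log(x + 2) - 3*x - 6*log(x + 2) + 1)/(x + 2)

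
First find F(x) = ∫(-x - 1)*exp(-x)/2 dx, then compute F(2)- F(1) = -3*exp(-1)/2 + 2*exp(-2)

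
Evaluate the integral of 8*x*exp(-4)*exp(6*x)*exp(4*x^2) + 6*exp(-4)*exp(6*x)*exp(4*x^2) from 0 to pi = -exp(-4) + exp(-4 + 6*pi + 4*pi^2)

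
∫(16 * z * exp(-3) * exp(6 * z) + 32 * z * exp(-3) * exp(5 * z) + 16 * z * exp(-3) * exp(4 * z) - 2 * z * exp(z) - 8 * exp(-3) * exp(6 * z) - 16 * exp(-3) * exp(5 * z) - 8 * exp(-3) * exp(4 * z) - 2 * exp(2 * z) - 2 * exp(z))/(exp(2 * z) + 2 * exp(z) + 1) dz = (-2*z*exp(z) + (4*z - 3)*(exp(z) + 1)*exp(4*z - 3))/(exp(z) + 1) + C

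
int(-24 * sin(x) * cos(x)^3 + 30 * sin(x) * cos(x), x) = 3*(cos(2*x) - 4)*cos(x)^2 + C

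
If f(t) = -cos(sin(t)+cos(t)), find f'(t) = sqrt(2)*sin(sqrt(2)*sin(t + pi/4))*cos(t + pi/4)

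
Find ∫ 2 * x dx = x^2 + C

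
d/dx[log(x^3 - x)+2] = (3*x^2 - 1)/(x^3 - x)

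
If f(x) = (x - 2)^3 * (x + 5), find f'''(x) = 24*x - 6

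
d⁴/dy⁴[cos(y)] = cos(y)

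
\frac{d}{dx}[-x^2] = -2*x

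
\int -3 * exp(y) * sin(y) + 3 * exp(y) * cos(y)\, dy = 3*exp(y)*cos(y) + C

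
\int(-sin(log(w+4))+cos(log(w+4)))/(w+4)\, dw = sqrt(2)*sin(log(w + 4) + pi/4) + C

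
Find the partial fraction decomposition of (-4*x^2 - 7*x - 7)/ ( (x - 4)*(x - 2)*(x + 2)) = -3/(8*(x + 2)) + 37/(8*(x - 2)) - 33/(4*(x - 4))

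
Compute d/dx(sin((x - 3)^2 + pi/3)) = 2*(x - 3)*cos(x^2 - 6*x + pi/3 + 9)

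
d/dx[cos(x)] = -sin(x)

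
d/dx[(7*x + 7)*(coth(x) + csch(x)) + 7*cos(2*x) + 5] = -7*(x*cosh(x) + x + 2*sin(2*x)*sinh(x)^2 - sinh(x) - sinh(2*x)/2 + cosh(x) + 1)/sinh(x)^2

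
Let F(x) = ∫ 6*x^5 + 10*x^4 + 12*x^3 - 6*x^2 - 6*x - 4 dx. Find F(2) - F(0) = 140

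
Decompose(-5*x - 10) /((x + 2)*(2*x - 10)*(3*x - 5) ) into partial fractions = 3/(4*(3*x - 5)) - 1/(4*(x - 5))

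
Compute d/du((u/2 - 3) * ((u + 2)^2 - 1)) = 3*u^2/2 - 2*u - 21/2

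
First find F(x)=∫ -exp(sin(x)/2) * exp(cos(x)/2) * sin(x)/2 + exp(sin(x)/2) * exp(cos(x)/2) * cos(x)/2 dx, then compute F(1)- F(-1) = -exp(-sin(1)/2 + cos(1)/2) + exp(cos(1)/2 + sin(1)/2)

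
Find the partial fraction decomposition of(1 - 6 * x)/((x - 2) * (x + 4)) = -25/(6*(x + 4)) - 11/(6*(x - 2))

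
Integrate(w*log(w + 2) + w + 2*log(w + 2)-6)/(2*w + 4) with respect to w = (w - 6)*log(w + 2)/2 + C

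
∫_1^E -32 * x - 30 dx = -16*exp(2) - 30*E + 46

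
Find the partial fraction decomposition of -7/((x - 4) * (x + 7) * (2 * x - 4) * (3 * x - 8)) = 189/(464*(3*x - 8)) + 7/(5742*(x + 7)) - 7/(72*(x - 2)) - 7/(176*(x - 4))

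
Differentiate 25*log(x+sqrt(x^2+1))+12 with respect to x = (25*x + 25*sqrt(x^2 + 1))/(x^2 + x*sqrt(x^2 + 1) + 1)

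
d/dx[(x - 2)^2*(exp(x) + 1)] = x^2*exp(x) - 2*x*exp(x) + 2*x - 4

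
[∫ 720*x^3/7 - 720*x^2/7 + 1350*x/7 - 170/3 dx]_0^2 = 8600/21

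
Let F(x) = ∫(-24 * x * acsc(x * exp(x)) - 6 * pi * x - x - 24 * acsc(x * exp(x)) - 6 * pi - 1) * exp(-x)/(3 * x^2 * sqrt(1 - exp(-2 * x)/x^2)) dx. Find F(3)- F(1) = -4*(acsc(E) + pi/4)^2 - acsc(E)/3 + acsc(3*exp(3))/3 + 4*(acsc(3*exp(3)) + pi/4)^2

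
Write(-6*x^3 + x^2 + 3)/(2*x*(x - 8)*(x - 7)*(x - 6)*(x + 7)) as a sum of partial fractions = 211/(3822*(x + 7)) - 419/(104*(x - 6)) + 1003/(98*(x - 7)) - 601/(96*(x - 8)) - 1/(1568*x)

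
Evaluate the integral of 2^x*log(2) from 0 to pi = -1 + 2^pi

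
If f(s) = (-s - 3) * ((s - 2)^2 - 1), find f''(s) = 2 - 6*s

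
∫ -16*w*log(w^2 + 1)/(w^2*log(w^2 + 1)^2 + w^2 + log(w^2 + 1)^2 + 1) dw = -4*log(log(w^2 + 1)^2 + 1) + C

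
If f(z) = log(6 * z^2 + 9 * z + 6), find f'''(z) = (32*z^3 + 72*z^2 + 12*z - 18)/(8*z^6 + 36*z^5 + 78*z^4 + 99*z^3 + 78*z^2 + 36*z + 8)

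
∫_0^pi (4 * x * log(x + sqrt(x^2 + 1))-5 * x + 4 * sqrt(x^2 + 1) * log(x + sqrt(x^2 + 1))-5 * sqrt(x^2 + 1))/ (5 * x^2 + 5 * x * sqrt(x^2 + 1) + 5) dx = -log(pi + sqrt(1 + pi^2)) + 2*log(pi + sqrt(1 + pi^2))^2/5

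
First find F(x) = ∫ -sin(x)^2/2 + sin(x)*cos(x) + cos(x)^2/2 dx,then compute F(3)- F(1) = sqrt(2)*(cos(pi/4 + 2) - cos(pi/4 + 6))/4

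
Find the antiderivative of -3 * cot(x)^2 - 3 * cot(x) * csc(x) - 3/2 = 3*x/2 + 3/tan(x) + 3/sin(x) + C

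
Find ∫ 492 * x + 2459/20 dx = 246*x^2 + 2459*x/20 + C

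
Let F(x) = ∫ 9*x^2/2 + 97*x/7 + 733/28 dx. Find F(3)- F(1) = 2055/14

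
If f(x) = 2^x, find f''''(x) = 2^x*log(2)^4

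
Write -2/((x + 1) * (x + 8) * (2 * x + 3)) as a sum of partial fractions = 8/(13*(2*x + 3)) - 2/(91*(x + 8)) - 2/(7*(x + 1))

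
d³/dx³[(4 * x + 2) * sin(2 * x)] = -32*x*cos(2*x) - 48*sin(2*x) - 16*cos(2*x)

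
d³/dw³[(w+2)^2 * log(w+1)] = (2*w^2 + 2*w + 2)/(w^3 + 3*w^2 + 3*w + 1)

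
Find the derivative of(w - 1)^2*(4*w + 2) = 12*w^2 - 12*w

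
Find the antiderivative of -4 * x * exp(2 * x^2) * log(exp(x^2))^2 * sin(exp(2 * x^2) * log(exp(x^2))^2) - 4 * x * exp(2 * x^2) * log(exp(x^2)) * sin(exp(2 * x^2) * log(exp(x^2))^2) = cos(x^4*exp(2*x^2)) + C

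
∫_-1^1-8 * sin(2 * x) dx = 0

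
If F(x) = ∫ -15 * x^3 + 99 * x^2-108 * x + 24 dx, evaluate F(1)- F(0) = -3/4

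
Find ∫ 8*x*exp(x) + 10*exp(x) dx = (8*x + 2)*exp(x) + C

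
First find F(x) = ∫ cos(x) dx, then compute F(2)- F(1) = -sin(1) + sin(2)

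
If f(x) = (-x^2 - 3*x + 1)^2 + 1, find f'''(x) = 24*x + 36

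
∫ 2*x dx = x^2 + C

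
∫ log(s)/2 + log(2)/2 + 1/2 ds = s*log(2*s)/2 + C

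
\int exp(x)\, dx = exp(x) + C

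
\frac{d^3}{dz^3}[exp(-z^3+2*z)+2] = -27*z^6*exp(-z^3 + 2*z) + 54*z^4*exp(-z^3 + 2*z) + 54*z^3*exp(-z^3 + 2*z) - 36*z^2*exp(-z^3 + 2*z) - 36*z*exp(-z^3 + 2*z) + 2*exp(-z^3 + 2*z)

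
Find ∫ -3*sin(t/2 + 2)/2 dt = 3*cos(t/2 + 2) + C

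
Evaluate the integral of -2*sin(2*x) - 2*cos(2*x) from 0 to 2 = -1 + cos(4) - sin(4)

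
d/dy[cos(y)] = -sin(y)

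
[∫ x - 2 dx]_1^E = -1/2 + (-2 + E)^2/2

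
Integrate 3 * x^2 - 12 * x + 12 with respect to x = x^3 - 6*x^2 + 12*x + C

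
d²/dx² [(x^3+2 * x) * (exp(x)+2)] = x^3*exp(x) + 6*x^2*exp(x) + 8*x*exp(x) + 12*x + 4*exp(x)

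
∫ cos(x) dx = sin(x) + C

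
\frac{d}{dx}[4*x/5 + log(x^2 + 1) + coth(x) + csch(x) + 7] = -(-4*x^2 + 5*x^2*cosh(x)/sinh(x)^2 + 5*x^2/sinh(x)^2 - 10*x - 4 + 5*cosh(x)/sinh(x)^2 + 5/sinh(x)^2)/(5*(x^2 + 1))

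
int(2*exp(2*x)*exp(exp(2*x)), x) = exp(exp(2*x)) + C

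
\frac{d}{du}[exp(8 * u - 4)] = 8*exp(8*u - 4)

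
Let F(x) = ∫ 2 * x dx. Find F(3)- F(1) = 8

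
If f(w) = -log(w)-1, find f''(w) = w^(-2)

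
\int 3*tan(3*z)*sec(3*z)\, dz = sec(3*z) + C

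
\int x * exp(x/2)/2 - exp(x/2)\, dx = (x - 4)*exp(x/2) + C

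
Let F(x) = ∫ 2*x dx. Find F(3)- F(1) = 8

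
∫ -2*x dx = -x^2 + C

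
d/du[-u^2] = -2*u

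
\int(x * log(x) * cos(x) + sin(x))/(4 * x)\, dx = log(x)*sin(x)/4 + C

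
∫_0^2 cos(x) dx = sin(2)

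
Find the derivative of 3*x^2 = 6*x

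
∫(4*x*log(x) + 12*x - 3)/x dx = (4*x - 3)*(log(x) + 2) + C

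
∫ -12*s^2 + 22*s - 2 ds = -4*s^3 + 11*s^2 - 2*s + C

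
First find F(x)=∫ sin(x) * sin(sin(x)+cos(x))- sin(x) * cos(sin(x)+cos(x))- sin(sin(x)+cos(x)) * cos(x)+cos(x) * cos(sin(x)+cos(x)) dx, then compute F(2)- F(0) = sqrt(2)*(-sin(pi/4 + 1) + sin(sqrt(2)*sin(pi/4 + 2) + pi/4))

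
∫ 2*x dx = x^2 + C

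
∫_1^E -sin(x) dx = cos(E) - cos(1)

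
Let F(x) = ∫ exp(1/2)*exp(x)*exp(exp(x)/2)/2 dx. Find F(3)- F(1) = -exp(1/2 + E/2) + exp(1/2 + exp(3)/2)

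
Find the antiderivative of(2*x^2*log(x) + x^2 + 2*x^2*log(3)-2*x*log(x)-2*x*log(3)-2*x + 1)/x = (x - 1)^2*log(3*x) + C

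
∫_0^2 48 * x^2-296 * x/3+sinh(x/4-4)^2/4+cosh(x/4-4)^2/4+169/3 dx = -sinh(7)/2 + 130/3 + sinh(4)*cosh(4)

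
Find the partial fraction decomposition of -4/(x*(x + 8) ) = 1/(2*(x + 8)) - 1/(2*x)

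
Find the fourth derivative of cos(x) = cos(x)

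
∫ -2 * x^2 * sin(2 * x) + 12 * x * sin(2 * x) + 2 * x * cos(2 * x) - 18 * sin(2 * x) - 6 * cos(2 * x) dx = (x - 3)^2*cos(2*x) + C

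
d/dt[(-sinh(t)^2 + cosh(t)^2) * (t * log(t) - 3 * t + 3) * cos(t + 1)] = -t*log(t)*sin(t + 1) + 3*t*sin(t + 1) + log(t)*cos(t + 1) - 3*sin(t + 1) - 2*cos(t + 1)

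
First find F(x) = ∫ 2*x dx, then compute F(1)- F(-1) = 0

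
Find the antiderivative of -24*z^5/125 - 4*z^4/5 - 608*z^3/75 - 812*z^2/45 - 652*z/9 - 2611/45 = -4*z^6/125 - 4*z^5/25 - 152*z^4/75 - 812*z^3/135 - 326*z^2/9 - 2611*z/45 + C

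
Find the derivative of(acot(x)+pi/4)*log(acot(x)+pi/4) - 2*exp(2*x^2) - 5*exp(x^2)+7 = (-8*x^3*exp(2*x^2) - 10*x^3*exp(x^2) - 8*x*exp(2*x^2) - 10*x*exp(x^2) - log(acot(x) + pi/4) - 1)/(x^2 + 1)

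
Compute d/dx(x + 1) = 1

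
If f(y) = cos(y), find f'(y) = -sin(y)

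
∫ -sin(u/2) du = 2*cos(u/2) + C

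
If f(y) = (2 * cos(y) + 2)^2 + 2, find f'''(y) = 8*(4*cos(y) + 1)*sin(y)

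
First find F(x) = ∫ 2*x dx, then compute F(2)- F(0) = 4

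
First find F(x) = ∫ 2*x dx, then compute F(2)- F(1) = 3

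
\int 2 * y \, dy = y^2 + C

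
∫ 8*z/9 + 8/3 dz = 4*z^2/9 + 8*z/3 + C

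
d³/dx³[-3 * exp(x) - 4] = -3*exp(x)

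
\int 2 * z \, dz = z^2 + C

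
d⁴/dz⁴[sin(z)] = sin(z)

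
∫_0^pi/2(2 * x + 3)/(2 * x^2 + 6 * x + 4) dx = -log(2)/2 + log(2 + pi^2/4 + 3*pi/2)/2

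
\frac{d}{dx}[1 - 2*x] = -2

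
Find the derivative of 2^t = 2^t*log(2)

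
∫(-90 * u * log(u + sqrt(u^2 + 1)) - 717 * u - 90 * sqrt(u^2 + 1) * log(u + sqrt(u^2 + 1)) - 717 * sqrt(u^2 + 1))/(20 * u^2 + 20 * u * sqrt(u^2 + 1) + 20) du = -9*(log(u + sqrt(u^2 + 1)) + 8)^2/4 + 3*log(u + sqrt(u^2 + 1))/20 + C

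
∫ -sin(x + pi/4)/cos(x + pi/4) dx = log(3*cos(x + pi/4)) + C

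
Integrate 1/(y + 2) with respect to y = log(3*y + 6) + C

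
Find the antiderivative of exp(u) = exp(u) + C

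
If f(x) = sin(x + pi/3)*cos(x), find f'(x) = cos(2*x + pi/3)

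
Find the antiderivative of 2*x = x^2 + C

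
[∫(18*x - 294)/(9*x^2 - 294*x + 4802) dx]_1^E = -log(4517/2401) + log((-1 + 3*E/49)^2 + 1)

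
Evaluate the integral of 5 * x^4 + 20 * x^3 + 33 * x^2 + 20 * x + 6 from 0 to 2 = 252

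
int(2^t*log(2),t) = 2^t + C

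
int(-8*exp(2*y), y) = -4*exp(2*y) + C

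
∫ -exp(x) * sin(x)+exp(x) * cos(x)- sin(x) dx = (exp(x) + 1)*cos(x) + C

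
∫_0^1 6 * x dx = 3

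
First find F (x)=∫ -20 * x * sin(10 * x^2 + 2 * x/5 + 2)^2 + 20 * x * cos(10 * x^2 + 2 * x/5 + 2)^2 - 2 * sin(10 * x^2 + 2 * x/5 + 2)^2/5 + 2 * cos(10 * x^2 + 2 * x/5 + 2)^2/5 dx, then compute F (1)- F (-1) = sin(124/5)/2 - sin(116/5)/2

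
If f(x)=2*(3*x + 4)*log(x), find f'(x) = (6*x*log(x) + 6*x + 8)/x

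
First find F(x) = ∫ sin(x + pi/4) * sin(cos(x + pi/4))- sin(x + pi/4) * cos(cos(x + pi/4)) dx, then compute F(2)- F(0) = sin(cos(pi/4 + 2)) - cos(sqrt(2)/2) - sin(sqrt(2)/2) + cos(cos(pi/4 + 2))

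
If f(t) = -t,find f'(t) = -1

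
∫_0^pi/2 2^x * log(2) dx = -1 + 2^(pi/2)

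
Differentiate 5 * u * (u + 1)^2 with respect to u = 15*u^2 + 20*u + 5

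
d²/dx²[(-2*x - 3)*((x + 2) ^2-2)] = -12*x - 22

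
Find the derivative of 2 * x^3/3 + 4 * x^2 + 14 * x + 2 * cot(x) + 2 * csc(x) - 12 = 2*x^2 + 8*x - 2*cot(x)^2 - 2*cot(x)*csc(x) + 12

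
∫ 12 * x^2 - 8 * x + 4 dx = 4*x^3 - 4*x^2 + 4*x + C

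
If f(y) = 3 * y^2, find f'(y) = 6*y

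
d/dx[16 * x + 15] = 16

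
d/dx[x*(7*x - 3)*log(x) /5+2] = 14*x*log(x)/5 + 7*x/5 - 3*log(x)/5 - 3/5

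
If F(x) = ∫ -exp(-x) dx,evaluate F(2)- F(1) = -exp(-1) + exp(-2)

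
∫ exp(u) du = exp(u) + C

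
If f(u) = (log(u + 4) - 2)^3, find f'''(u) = (6*log(u + 4)^2 - 42*log(u + 4) + 66)/(u^3 + 12*u^2 + 48*u + 64)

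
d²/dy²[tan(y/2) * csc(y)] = (sin(y/2)/(2*cos(y/2)^3) - tan(y/2) - cos(y)/(sin(y)*cos(y/2)^2) + 2*tan(y/2)/sin(y)^2)/sin(y)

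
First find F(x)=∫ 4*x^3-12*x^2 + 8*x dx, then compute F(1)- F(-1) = -8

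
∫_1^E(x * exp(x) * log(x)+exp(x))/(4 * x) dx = exp(E)/4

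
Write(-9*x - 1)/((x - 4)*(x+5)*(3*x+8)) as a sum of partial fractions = -207/(140*(3*x + 8)) + 44/(63*(x + 5)) - 37/(180*(x - 4))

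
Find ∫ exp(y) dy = exp(y) + C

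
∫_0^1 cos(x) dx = sin(1)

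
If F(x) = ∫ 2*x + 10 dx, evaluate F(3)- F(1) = 28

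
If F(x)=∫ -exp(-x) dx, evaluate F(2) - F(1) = -exp(-1) + exp(-2)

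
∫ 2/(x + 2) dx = 2*log(x + 2) + C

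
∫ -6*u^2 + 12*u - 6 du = -2*u^3 + 6*u^2 - 6*u + C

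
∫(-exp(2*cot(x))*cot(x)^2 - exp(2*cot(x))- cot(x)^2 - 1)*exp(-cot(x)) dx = exp(cot(x)) - exp(-cot(x)) + C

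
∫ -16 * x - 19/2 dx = -8*x^2 - 19*x/2 + C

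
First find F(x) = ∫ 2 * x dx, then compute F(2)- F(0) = 4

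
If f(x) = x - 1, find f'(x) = 1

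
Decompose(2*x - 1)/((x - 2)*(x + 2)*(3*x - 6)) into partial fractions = -5/(48*(x + 2)) + 5/(48*(x - 2)) + 1/(4*(x - 2)^2)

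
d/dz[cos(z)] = -sin(z)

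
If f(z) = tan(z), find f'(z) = cos(z)^(-2)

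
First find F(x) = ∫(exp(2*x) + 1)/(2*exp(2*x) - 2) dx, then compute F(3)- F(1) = -log(E - exp(-1))/2 + log(-exp(-3) + exp(3))/2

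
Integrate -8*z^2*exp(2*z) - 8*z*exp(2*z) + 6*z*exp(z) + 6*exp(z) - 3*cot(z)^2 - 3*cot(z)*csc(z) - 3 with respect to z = -4*z^2*exp(2*z) + 6*z*exp(z) + 3*cot(z) + 3*csc(z) + C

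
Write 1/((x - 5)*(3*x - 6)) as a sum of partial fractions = -1/(9*(x - 2)) + 1/(9*(x - 5))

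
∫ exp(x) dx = exp(x) + C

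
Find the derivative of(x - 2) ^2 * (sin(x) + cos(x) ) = -x^2*sin(x) + x^2*cos(x) + 6*x*sin(x) - 2*x*cos(x) - 8*sin(x)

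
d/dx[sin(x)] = cos(x)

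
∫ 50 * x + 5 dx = 25*x^2 + 5*x + C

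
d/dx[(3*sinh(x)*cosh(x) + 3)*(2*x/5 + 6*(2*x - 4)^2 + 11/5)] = 72*x^2*cosh(2*x) + 72*x*sinh(2*x) - 1434*x*cosh(2*x)/5 + 144*x - 717*sinh(2*x)/5 + 1473*cosh(2*x)/5 - 1434/5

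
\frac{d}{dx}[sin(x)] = cos(x)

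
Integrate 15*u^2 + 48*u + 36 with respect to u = 5*u^3 + 24*u^2 + 36*u + C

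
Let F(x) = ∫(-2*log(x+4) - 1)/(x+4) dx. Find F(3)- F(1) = -log(7)^2 - log(7) + log(5) + log(5)^2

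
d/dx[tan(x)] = cos(x)^(-2)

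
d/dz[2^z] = 2^z*log(2)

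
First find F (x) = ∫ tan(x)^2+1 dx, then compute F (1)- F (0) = tan(1)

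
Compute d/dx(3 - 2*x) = -2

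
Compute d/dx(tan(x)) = cos(x)^(-2)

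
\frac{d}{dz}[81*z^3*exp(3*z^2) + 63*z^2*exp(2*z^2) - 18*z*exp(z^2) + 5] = 486*z^4*exp(3*z^2) + 252*z^3*exp(2*z^2) + 243*z^2*exp(3*z^2) - 36*z^2*exp(z^2) + 126*z*exp(2*z^2) - 18*exp(z^2)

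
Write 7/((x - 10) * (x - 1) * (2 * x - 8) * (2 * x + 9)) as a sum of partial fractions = -28/(5423*(2*x + 9)) + 7/(594*(x - 1)) - 7/(612*(x - 4)) + 7/(3132*(x - 10))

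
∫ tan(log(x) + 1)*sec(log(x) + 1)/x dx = sec(log(x) + 1) + C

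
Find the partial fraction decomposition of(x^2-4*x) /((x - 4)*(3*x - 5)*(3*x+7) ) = 7/(36*(3*x + 7)) + 5/(36*(3*x - 5))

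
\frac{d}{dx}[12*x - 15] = 12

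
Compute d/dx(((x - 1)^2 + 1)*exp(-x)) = (-x^2 + 4*x - 4)*exp(-x)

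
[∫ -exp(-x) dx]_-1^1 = -E + exp(-1)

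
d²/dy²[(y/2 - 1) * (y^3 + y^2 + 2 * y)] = 6*y^2 - 3*y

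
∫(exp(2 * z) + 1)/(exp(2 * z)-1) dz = log(sinh(z)) + C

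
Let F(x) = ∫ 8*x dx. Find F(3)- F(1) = 32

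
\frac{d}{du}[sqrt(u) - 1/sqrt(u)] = (u + 1)/(2*u^(3/2))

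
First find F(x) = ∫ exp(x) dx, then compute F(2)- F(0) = -1 + exp(2)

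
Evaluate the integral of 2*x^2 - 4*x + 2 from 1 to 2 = 2/3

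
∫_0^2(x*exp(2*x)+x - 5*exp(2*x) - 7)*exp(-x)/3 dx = -4*exp(2)/3 + 4*exp(-2)/3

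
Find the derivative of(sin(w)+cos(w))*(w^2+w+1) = sqrt(2)*w^2*cos(w + pi/4) + w*sin(w) + 3*w*cos(w) + 2*cos(w)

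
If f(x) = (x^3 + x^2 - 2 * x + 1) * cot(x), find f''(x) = 2*x^3/tan(x) + 2*x^3/tan(x)^3 - 6*x^2 + 2*x^2/tan(x) - 6*x^2/tan(x)^2 + 2*x^2/tan(x)^3 - 4*x + 2*x/tan(x) - 4*x/tan(x)^2 - 4*x/tan(x)^3 + 4 + 4/tan(x) + 4/tan(x)^2 + 2/tan(x)^3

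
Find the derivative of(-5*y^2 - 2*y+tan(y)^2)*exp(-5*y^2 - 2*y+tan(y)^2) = 2*(25*y^3 - 5*y^2*tan(y)^3 - 5*y^2*tan(y) + 15*y^2 - 2*y*tan(y)^3 - 5*y*tan(y)^2 - 2*y*tan(y) - 3*y + tan(y)^5 + 2*tan(y)^3 - tan(y)^2 + tan(y) - 1)*exp(-5*y^2 - 2*y + tan(y)^2)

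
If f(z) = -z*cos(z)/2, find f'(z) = z*sin(z)/2 - cos(z)/2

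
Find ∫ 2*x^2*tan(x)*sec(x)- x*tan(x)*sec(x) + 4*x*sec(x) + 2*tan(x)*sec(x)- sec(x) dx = (2*x^2 - x + 2)*sec(x) + C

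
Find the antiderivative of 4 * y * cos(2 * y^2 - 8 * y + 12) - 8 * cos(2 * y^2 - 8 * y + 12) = sin(2*(y - 2)^2 + 4) + C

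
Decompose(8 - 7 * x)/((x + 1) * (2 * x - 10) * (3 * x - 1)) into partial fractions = -51/(112*(3*x - 1)) + 5/(16*(x + 1)) - 9/(56*(x - 5))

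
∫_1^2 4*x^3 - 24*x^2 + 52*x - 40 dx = -3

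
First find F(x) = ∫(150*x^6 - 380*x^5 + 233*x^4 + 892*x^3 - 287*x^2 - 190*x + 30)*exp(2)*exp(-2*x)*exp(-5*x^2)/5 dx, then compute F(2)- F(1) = -336*exp(-22)/5 + 48*exp(-5)/5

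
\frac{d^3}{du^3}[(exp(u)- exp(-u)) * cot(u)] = (-6*exp(2*u)*cot(u)^4 + 6*exp(2*u)*cot(u)^3 - 11*exp(2*u)*cot(u)^2 + 7*exp(2*u)*cot(u) - 5*exp(2*u) + 6*cot(u)^4 + 6*cot(u)^3 + 11*cot(u)^2 + 7*cot(u) + 5)*exp(-u)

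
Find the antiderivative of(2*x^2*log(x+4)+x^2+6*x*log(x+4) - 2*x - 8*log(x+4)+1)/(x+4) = (x - 1)^2*log(x + 4) + C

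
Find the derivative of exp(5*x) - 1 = 5*exp(5*x)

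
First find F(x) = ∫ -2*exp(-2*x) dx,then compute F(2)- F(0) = -1 + exp(-4)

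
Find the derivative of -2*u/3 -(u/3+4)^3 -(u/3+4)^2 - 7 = -u^2/9 - 26*u/9 - 58/3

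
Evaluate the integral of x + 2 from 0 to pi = -2 + (2 + pi)^2/2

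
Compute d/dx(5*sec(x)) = 5*tan(x)*sec(x)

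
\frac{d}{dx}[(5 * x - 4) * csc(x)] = -5*x*cot(x)*csc(x) + 4*cot(x)*csc(x) + 5*csc(x)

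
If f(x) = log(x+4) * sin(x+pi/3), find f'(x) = (x*log(x + 4)*cos(x + pi/3) + 4*log(x + 4)*cos(x + pi/3) + sin(x + pi/3))/(x + 4)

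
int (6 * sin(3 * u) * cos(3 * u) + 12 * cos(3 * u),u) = (sin(3*u) + 2)^2 + C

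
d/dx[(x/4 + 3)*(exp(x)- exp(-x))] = (x*exp(2*x) + x + 13*exp(2*x) + 11)*exp(-x)/4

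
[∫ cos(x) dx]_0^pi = 0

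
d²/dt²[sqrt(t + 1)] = -1/(4*t*sqrt(t + 1) + 4*sqrt(t + 1))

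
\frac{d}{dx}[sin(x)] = cos(x)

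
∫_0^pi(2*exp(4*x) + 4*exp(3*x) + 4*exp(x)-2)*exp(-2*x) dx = -4 + (-exp(-pi) + 2 + exp(pi))^2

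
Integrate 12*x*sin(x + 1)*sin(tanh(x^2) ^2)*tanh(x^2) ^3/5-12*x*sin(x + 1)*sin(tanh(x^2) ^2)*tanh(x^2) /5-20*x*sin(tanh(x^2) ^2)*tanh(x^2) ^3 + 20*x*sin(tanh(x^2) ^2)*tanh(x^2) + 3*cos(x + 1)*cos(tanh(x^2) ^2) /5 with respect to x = (3*sin(x + 1) - 25)*cos(tanh(x^2)^2)/5 + C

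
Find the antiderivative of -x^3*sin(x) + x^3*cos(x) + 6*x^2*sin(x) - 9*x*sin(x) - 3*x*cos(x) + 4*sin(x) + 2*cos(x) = sqrt(2)*(x - 1)^3*sin(x + pi/4) + C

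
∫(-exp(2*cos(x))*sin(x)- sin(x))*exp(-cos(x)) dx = 2*sinh(cos(x)) + C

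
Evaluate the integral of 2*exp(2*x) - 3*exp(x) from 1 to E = -exp(E) - (-1 + E)^2 + E + (-1 + exp(E))^2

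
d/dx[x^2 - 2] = 2*x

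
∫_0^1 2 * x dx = 1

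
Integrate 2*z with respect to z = z^2 + C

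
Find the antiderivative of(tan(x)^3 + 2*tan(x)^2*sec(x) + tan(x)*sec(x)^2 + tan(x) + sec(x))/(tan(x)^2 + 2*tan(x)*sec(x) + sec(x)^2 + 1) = log(2*(sin(x) + 1)/cos(x)^2)/2 + C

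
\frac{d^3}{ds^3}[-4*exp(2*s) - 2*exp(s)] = -32*exp(2*s) - 2*exp(s)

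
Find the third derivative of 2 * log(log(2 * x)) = (4*log(x)^2 + 8*log(2)*log(x) + 6*log(x) + 4*log(2)^2 + 4 + 6*log(2))/(x^3*log(x)^3 + 3*x^3*log(2)*log(x)^2 + 3*x^3*log(2)^2*log(x) + x^3*log(2)^3)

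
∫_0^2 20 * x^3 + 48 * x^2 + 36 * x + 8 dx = 296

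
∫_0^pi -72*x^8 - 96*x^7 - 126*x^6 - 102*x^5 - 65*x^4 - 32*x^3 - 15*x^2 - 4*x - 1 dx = -(pi + pi^2 + 2*pi^3)^3 - (pi + pi^2 + 2*pi^3)^2 - 2*pi^3 - pi^2 - pi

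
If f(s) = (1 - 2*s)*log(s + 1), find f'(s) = (-2*s*log(s + 1) - 2*s - 2*log(s + 1) + 1)/(s + 1)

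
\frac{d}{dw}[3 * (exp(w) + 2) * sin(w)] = 3*sqrt(2)*exp(w)*sin(w + pi/4) + 6*cos(w)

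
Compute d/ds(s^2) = 2*s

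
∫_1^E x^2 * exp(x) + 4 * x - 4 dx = -E - 2 + (1 + (-1 + E)^2)*(2 + exp(E))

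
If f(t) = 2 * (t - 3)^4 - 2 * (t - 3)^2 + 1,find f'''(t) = 48*t - 144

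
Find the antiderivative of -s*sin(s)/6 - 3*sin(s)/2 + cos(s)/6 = (s + 9)*cos(s)/6 + C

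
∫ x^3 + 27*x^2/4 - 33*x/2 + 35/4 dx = x^4/4 + 9*x^3/4 - 33*x^2/4 + 35*x/4 + C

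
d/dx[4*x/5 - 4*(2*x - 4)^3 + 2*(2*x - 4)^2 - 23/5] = -96*x^2 + 400*x - 2076/5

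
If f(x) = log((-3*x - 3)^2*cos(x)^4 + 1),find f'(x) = 18*(-2*x^2*sin(x) - 4*x*sin(x) + x*cos(x) - 2*sin(x) + cos(x))*cos(x)^3/(9*x^2*cos(x)^4 + 18*x*cos(x)^4 + 9*cos(x)^4 + 1)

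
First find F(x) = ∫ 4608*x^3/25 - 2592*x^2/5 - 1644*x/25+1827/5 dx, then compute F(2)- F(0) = -1146/25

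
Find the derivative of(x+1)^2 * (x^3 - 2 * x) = 5*x^4 + 8*x^3 - 3*x^2 - 8*x - 2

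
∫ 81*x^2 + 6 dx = 27*x^3 + 6*x + C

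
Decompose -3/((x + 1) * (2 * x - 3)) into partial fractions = -6/(5*(2*x - 3)) + 3/(5*(x + 1))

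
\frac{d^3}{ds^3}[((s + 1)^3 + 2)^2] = 120*s^3 + 360*s^2 + 360*s + 144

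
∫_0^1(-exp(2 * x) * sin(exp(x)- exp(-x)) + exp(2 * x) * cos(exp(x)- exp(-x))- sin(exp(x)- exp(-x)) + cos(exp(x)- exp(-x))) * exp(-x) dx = -1 + cos(E - exp(-1)) + sin(E - exp(-1))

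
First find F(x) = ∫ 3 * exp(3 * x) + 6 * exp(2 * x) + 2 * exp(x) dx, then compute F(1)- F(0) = -7 - E + (1 + E)^3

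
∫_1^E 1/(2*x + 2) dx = -log(2)/2 + log(1 + E)/2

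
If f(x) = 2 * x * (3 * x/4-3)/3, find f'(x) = x - 2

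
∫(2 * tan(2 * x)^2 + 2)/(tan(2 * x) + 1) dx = log(tan(2*x) + 1) + C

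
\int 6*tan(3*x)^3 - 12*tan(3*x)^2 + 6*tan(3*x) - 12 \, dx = (tan(3*x) - 2)^2 + C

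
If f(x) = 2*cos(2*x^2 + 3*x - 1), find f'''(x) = 128*x^3*sin(2*x^2 + 3*x - 1) + 288*x^2*sin(2*x^2 + 3*x - 1) + 216*x*sin(2*x^2 + 3*x - 1) - 96*x*cos(2*x^2 + 3*x - 1) + 54*sin(2*x^2 + 3*x - 1) - 72*cos(2*x^2 + 3*x - 1)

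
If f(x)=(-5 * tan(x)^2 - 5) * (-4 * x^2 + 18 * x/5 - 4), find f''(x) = 120*x^2*tan(x)^4 + 160*x^2*tan(x)^2 + 40*x^2 - 108*x*tan(x)^4 + 160*x*tan(x)^3 - 144*x*tan(x)^2 + 160*x*tan(x) - 36*x + 120*tan(x)^4 - 72*tan(x)^3 + 200*tan(x)^2 - 72*tan(x) + 80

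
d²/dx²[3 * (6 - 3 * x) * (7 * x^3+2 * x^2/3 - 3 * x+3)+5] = -756*x^2 + 720*x + 78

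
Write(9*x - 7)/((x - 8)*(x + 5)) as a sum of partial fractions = 4/(x + 5) + 5/(x - 8)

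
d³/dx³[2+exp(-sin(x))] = (sin(x) - 3)*exp(-sin(x))*sin(x)*cos(x)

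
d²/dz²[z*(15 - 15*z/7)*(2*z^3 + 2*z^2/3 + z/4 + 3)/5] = -120*z^3/7 + 480*z^2/7 + 159*z/14 - 15/14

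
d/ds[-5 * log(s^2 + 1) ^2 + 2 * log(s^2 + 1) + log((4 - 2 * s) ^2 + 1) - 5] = (-80*s^3*log(s^2 + 1) + 24*s^3 + 320*s^2*log(s^2 + 1) - 80*s^2 - 340*s*log(s^2 + 1) + 76*s - 16)/(4*s^4 - 16*s^3 + 21*s^2 - 16*s + 17)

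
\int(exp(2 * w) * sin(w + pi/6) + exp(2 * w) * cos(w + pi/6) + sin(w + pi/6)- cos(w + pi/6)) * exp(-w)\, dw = 2*sin(w + pi/6)*sinh(w) + C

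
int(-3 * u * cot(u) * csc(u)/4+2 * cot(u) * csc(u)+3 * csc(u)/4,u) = (3*u/4 - 2)*csc(u) + C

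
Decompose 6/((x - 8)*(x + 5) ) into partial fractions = -6/(13*(x + 5)) + 6/(13*(x - 8))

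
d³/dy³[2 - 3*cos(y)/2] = -3*sin(y)/2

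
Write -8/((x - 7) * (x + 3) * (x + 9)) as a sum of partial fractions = -1/(12*(x + 9)) + 2/(15*(x + 3)) - 1/(20*(x - 7))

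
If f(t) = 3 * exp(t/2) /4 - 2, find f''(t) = 3*exp(t/2)/16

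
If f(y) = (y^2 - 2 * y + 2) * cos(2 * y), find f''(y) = -4*y^2*cos(2*y) + 8*sqrt(2)*y*cos(2*y + pi/4) + 8*sin(2*y) - 6*cos(2*y)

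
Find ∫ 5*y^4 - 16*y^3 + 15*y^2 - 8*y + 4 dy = y^5 - 4*y^4 + 5*y^3 - 4*y^2 + 4*y + C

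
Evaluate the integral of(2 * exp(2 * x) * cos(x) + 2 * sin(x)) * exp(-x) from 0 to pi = -exp(pi) + exp(-pi)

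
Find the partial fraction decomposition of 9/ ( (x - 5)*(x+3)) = -9/(8*(x + 3)) + 9/(8*(x - 5))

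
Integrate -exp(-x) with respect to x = exp(-x) + C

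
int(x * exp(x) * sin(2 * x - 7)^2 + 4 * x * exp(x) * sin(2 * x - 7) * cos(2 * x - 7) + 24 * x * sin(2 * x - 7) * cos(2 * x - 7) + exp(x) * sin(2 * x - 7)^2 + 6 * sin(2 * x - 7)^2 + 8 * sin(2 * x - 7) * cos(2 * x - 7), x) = (x*exp(x) + 6*x + 2)*sin(2*x - 7)^2 + C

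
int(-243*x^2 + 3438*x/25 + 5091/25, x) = -81*x^3 + 1719*x^2/25 + 5091*x/25 + C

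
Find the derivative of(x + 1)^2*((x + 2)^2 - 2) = 4*x^3 + 18*x^2 + 22*x + 8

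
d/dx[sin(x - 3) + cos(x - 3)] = -sin(x - 3) + cos(x - 3)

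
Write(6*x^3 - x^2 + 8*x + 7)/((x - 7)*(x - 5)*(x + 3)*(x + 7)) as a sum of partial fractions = 77/(24*(x + 7)) - 47/(80*(x + 3)) - 193/(48*(x - 5)) + 37/(5*(x - 7))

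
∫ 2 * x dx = x^2 + C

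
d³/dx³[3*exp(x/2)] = 3*exp(x/2)/8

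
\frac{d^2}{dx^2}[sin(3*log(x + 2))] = -3*(3*sin(3*log(x + 2)) + cos(3*log(x + 2)))/(x^2 + 4*x + 4)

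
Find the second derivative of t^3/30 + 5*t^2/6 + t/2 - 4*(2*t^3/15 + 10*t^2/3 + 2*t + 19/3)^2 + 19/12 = -32*t^4/15 - 640*t^3/9 - 8384*t^2/15 - 1081*t/3 - 3313/9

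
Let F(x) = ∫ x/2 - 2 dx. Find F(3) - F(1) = -2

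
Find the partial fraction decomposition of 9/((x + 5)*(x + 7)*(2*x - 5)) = 12/(95*(2*x - 5)) + 9/(38*(x + 7)) - 3/(10*(x + 5))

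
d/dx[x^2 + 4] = 2*x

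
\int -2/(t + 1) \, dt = -2*log(t + 1) + C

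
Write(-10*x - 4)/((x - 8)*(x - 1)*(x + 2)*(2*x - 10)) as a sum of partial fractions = -4/(105*(x + 2)) - 1/(12*(x - 1)) + 9/(28*(x - 5)) - 1/(5*(x - 8))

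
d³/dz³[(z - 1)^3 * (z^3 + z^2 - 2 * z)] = 120*z^3 - 120*z^2 - 48*z + 48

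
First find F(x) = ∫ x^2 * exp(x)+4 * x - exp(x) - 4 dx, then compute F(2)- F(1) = 2 + exp(2)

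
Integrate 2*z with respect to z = z^2 + C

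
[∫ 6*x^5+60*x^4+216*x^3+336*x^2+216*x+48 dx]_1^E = -343 + (-2 + (2 + E)^2)^3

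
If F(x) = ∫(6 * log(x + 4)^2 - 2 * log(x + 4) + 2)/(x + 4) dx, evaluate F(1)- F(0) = -2*log(4)^3 - 2*log(4) - log(5)^2 + log(4)^2 + 2*log(5) + 2*log(5)^3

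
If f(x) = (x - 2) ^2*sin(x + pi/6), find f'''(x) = -x^2*cos(x + pi/6) - 6*x*sin(x + pi/6) + 4*x*cos(x + pi/6) + 12*sin(x + pi/6) + 2*cos(x + pi/6)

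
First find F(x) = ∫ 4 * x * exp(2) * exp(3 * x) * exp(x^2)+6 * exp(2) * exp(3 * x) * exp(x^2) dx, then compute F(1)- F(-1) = -2 + 2*exp(6)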